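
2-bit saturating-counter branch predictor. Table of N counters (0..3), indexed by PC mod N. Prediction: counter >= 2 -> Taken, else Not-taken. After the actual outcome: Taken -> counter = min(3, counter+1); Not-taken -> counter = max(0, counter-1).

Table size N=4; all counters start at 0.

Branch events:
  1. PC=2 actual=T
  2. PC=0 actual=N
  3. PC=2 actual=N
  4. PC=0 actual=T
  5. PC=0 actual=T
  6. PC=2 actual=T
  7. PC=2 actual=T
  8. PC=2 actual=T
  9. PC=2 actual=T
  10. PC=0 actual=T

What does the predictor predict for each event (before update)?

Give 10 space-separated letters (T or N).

Answer: N N N N N N N T T T

Derivation:
Ev 1: PC=2 idx=2 pred=N actual=T -> ctr[2]=1
Ev 2: PC=0 idx=0 pred=N actual=N -> ctr[0]=0
Ev 3: PC=2 idx=2 pred=N actual=N -> ctr[2]=0
Ev 4: PC=0 idx=0 pred=N actual=T -> ctr[0]=1
Ev 5: PC=0 idx=0 pred=N actual=T -> ctr[0]=2
Ev 6: PC=2 idx=2 pred=N actual=T -> ctr[2]=1
Ev 7: PC=2 idx=2 pred=N actual=T -> ctr[2]=2
Ev 8: PC=2 idx=2 pred=T actual=T -> ctr[2]=3
Ev 9: PC=2 idx=2 pred=T actual=T -> ctr[2]=3
Ev 10: PC=0 idx=0 pred=T actual=T -> ctr[0]=3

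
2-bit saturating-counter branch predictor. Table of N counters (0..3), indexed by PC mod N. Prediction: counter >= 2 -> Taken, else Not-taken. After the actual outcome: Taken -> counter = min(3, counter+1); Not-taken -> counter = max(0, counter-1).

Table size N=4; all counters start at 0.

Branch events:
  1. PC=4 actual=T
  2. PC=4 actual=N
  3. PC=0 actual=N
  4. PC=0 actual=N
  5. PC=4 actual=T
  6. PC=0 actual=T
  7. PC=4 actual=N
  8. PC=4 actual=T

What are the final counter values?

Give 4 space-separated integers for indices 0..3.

Ev 1: PC=4 idx=0 pred=N actual=T -> ctr[0]=1
Ev 2: PC=4 idx=0 pred=N actual=N -> ctr[0]=0
Ev 3: PC=0 idx=0 pred=N actual=N -> ctr[0]=0
Ev 4: PC=0 idx=0 pred=N actual=N -> ctr[0]=0
Ev 5: PC=4 idx=0 pred=N actual=T -> ctr[0]=1
Ev 6: PC=0 idx=0 pred=N actual=T -> ctr[0]=2
Ev 7: PC=4 idx=0 pred=T actual=N -> ctr[0]=1
Ev 8: PC=4 idx=0 pred=N actual=T -> ctr[0]=2

Answer: 2 0 0 0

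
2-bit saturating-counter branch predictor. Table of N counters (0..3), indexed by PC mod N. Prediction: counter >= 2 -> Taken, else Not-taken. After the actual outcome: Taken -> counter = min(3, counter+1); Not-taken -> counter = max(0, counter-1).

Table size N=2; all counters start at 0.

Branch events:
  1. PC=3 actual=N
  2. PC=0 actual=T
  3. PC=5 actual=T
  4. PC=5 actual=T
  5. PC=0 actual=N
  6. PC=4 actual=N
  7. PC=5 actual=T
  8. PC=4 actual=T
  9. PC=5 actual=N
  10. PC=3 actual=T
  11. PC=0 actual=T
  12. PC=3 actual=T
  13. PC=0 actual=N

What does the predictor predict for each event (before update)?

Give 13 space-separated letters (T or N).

Answer: N N N N N N T N T T N T T

Derivation:
Ev 1: PC=3 idx=1 pred=N actual=N -> ctr[1]=0
Ev 2: PC=0 idx=0 pred=N actual=T -> ctr[0]=1
Ev 3: PC=5 idx=1 pred=N actual=T -> ctr[1]=1
Ev 4: PC=5 idx=1 pred=N actual=T -> ctr[1]=2
Ev 5: PC=0 idx=0 pred=N actual=N -> ctr[0]=0
Ev 6: PC=4 idx=0 pred=N actual=N -> ctr[0]=0
Ev 7: PC=5 idx=1 pred=T actual=T -> ctr[1]=3
Ev 8: PC=4 idx=0 pred=N actual=T -> ctr[0]=1
Ev 9: PC=5 idx=1 pred=T actual=N -> ctr[1]=2
Ev 10: PC=3 idx=1 pred=T actual=T -> ctr[1]=3
Ev 11: PC=0 idx=0 pred=N actual=T -> ctr[0]=2
Ev 12: PC=3 idx=1 pred=T actual=T -> ctr[1]=3
Ev 13: PC=0 idx=0 pred=T actual=N -> ctr[0]=1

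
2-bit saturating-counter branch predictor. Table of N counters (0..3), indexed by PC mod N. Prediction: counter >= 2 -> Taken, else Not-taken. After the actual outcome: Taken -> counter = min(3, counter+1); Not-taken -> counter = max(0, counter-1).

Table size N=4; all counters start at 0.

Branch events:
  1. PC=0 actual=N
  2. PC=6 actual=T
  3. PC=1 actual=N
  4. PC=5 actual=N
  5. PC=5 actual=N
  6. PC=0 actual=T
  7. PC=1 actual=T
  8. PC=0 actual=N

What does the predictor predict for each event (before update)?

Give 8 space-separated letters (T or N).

Ev 1: PC=0 idx=0 pred=N actual=N -> ctr[0]=0
Ev 2: PC=6 idx=2 pred=N actual=T -> ctr[2]=1
Ev 3: PC=1 idx=1 pred=N actual=N -> ctr[1]=0
Ev 4: PC=5 idx=1 pred=N actual=N -> ctr[1]=0
Ev 5: PC=5 idx=1 pred=N actual=N -> ctr[1]=0
Ev 6: PC=0 idx=0 pred=N actual=T -> ctr[0]=1
Ev 7: PC=1 idx=1 pred=N actual=T -> ctr[1]=1
Ev 8: PC=0 idx=0 pred=N actual=N -> ctr[0]=0

Answer: N N N N N N N N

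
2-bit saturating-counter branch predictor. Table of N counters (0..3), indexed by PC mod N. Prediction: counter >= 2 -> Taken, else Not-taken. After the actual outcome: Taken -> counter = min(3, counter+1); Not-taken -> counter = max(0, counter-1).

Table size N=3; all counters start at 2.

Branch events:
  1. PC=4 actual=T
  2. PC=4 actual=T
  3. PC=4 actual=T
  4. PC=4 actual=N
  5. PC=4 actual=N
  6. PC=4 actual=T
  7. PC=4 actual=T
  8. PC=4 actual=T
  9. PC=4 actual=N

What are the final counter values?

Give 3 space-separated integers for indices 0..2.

Ev 1: PC=4 idx=1 pred=T actual=T -> ctr[1]=3
Ev 2: PC=4 idx=1 pred=T actual=T -> ctr[1]=3
Ev 3: PC=4 idx=1 pred=T actual=T -> ctr[1]=3
Ev 4: PC=4 idx=1 pred=T actual=N -> ctr[1]=2
Ev 5: PC=4 idx=1 pred=T actual=N -> ctr[1]=1
Ev 6: PC=4 idx=1 pred=N actual=T -> ctr[1]=2
Ev 7: PC=4 idx=1 pred=T actual=T -> ctr[1]=3
Ev 8: PC=4 idx=1 pred=T actual=T -> ctr[1]=3
Ev 9: PC=4 idx=1 pred=T actual=N -> ctr[1]=2

Answer: 2 2 2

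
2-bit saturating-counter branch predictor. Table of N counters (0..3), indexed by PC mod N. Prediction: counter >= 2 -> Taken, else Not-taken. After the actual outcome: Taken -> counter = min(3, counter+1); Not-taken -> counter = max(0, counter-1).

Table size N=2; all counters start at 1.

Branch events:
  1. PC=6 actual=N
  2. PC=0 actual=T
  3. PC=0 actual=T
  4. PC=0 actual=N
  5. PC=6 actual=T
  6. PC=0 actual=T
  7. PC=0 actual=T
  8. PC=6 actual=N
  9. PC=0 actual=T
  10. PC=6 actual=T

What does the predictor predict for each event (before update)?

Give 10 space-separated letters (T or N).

Ev 1: PC=6 idx=0 pred=N actual=N -> ctr[0]=0
Ev 2: PC=0 idx=0 pred=N actual=T -> ctr[0]=1
Ev 3: PC=0 idx=0 pred=N actual=T -> ctr[0]=2
Ev 4: PC=0 idx=0 pred=T actual=N -> ctr[0]=1
Ev 5: PC=6 idx=0 pred=N actual=T -> ctr[0]=2
Ev 6: PC=0 idx=0 pred=T actual=T -> ctr[0]=3
Ev 7: PC=0 idx=0 pred=T actual=T -> ctr[0]=3
Ev 8: PC=6 idx=0 pred=T actual=N -> ctr[0]=2
Ev 9: PC=0 idx=0 pred=T actual=T -> ctr[0]=3
Ev 10: PC=6 idx=0 pred=T actual=T -> ctr[0]=3

Answer: N N N T N T T T T T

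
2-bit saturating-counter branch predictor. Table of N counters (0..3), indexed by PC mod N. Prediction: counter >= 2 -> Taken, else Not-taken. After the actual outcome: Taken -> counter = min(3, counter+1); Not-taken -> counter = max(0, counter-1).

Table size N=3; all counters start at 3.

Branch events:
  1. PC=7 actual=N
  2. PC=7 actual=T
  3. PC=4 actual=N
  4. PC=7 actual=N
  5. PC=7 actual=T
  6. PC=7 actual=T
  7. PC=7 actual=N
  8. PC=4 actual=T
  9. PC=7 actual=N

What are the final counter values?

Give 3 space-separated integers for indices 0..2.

Ev 1: PC=7 idx=1 pred=T actual=N -> ctr[1]=2
Ev 2: PC=7 idx=1 pred=T actual=T -> ctr[1]=3
Ev 3: PC=4 idx=1 pred=T actual=N -> ctr[1]=2
Ev 4: PC=7 idx=1 pred=T actual=N -> ctr[1]=1
Ev 5: PC=7 idx=1 pred=N actual=T -> ctr[1]=2
Ev 6: PC=7 idx=1 pred=T actual=T -> ctr[1]=3
Ev 7: PC=7 idx=1 pred=T actual=N -> ctr[1]=2
Ev 8: PC=4 idx=1 pred=T actual=T -> ctr[1]=3
Ev 9: PC=7 idx=1 pred=T actual=N -> ctr[1]=2

Answer: 3 2 3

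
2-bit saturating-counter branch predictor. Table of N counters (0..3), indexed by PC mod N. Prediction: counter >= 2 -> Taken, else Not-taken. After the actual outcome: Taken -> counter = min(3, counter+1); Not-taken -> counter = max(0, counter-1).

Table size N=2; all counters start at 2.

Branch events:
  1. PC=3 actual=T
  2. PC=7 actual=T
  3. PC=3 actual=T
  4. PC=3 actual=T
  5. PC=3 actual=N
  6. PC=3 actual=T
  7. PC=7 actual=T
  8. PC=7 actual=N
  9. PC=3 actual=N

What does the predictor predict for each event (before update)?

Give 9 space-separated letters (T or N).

Answer: T T T T T T T T T

Derivation:
Ev 1: PC=3 idx=1 pred=T actual=T -> ctr[1]=3
Ev 2: PC=7 idx=1 pred=T actual=T -> ctr[1]=3
Ev 3: PC=3 idx=1 pred=T actual=T -> ctr[1]=3
Ev 4: PC=3 idx=1 pred=T actual=T -> ctr[1]=3
Ev 5: PC=3 idx=1 pred=T actual=N -> ctr[1]=2
Ev 6: PC=3 idx=1 pred=T actual=T -> ctr[1]=3
Ev 7: PC=7 idx=1 pred=T actual=T -> ctr[1]=3
Ev 8: PC=7 idx=1 pred=T actual=N -> ctr[1]=2
Ev 9: PC=3 idx=1 pred=T actual=N -> ctr[1]=1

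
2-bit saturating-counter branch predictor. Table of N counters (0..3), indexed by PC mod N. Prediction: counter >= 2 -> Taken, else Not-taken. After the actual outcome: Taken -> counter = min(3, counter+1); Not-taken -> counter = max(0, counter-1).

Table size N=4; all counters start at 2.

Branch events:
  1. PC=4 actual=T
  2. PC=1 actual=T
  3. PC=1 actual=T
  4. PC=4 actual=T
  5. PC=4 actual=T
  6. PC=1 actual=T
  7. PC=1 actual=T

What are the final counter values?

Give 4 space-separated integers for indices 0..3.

Answer: 3 3 2 2

Derivation:
Ev 1: PC=4 idx=0 pred=T actual=T -> ctr[0]=3
Ev 2: PC=1 idx=1 pred=T actual=T -> ctr[1]=3
Ev 3: PC=1 idx=1 pred=T actual=T -> ctr[1]=3
Ev 4: PC=4 idx=0 pred=T actual=T -> ctr[0]=3
Ev 5: PC=4 idx=0 pred=T actual=T -> ctr[0]=3
Ev 6: PC=1 idx=1 pred=T actual=T -> ctr[1]=3
Ev 7: PC=1 idx=1 pred=T actual=T -> ctr[1]=3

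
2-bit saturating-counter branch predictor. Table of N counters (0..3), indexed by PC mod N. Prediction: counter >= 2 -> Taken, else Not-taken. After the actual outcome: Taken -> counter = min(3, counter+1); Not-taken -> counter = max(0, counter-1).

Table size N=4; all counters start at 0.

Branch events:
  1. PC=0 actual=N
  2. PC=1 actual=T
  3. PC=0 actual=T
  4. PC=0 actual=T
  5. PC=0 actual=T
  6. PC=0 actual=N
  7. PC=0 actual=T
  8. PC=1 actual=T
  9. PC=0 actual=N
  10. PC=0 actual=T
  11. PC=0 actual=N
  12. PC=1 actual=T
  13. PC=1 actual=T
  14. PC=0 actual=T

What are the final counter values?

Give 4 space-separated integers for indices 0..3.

Ev 1: PC=0 idx=0 pred=N actual=N -> ctr[0]=0
Ev 2: PC=1 idx=1 pred=N actual=T -> ctr[1]=1
Ev 3: PC=0 idx=0 pred=N actual=T -> ctr[0]=1
Ev 4: PC=0 idx=0 pred=N actual=T -> ctr[0]=2
Ev 5: PC=0 idx=0 pred=T actual=T -> ctr[0]=3
Ev 6: PC=0 idx=0 pred=T actual=N -> ctr[0]=2
Ev 7: PC=0 idx=0 pred=T actual=T -> ctr[0]=3
Ev 8: PC=1 idx=1 pred=N actual=T -> ctr[1]=2
Ev 9: PC=0 idx=0 pred=T actual=N -> ctr[0]=2
Ev 10: PC=0 idx=0 pred=T actual=T -> ctr[0]=3
Ev 11: PC=0 idx=0 pred=T actual=N -> ctr[0]=2
Ev 12: PC=1 idx=1 pred=T actual=T -> ctr[1]=3
Ev 13: PC=1 idx=1 pred=T actual=T -> ctr[1]=3
Ev 14: PC=0 idx=0 pred=T actual=T -> ctr[0]=3

Answer: 3 3 0 0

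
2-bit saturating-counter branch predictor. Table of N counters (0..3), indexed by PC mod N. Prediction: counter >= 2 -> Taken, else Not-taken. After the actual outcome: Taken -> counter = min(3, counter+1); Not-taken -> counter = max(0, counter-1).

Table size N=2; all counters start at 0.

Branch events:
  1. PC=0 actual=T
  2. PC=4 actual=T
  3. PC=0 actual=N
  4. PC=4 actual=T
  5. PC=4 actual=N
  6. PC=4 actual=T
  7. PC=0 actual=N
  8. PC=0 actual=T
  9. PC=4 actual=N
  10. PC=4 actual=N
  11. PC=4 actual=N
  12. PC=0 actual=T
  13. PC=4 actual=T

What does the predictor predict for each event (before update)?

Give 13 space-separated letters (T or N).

Ev 1: PC=0 idx=0 pred=N actual=T -> ctr[0]=1
Ev 2: PC=4 idx=0 pred=N actual=T -> ctr[0]=2
Ev 3: PC=0 idx=0 pred=T actual=N -> ctr[0]=1
Ev 4: PC=4 idx=0 pred=N actual=T -> ctr[0]=2
Ev 5: PC=4 idx=0 pred=T actual=N -> ctr[0]=1
Ev 6: PC=4 idx=0 pred=N actual=T -> ctr[0]=2
Ev 7: PC=0 idx=0 pred=T actual=N -> ctr[0]=1
Ev 8: PC=0 idx=0 pred=N actual=T -> ctr[0]=2
Ev 9: PC=4 idx=0 pred=T actual=N -> ctr[0]=1
Ev 10: PC=4 idx=0 pred=N actual=N -> ctr[0]=0
Ev 11: PC=4 idx=0 pred=N actual=N -> ctr[0]=0
Ev 12: PC=0 idx=0 pred=N actual=T -> ctr[0]=1
Ev 13: PC=4 idx=0 pred=N actual=T -> ctr[0]=2

Answer: N N T N T N T N T N N N N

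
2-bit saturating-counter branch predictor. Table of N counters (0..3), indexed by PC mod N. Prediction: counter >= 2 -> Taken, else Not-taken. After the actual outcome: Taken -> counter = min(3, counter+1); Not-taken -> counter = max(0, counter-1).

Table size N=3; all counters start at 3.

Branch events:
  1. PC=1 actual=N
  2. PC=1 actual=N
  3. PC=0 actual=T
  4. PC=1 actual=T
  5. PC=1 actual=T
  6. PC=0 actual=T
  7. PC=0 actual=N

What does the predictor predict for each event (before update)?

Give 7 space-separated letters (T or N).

Ev 1: PC=1 idx=1 pred=T actual=N -> ctr[1]=2
Ev 2: PC=1 idx=1 pred=T actual=N -> ctr[1]=1
Ev 3: PC=0 idx=0 pred=T actual=T -> ctr[0]=3
Ev 4: PC=1 idx=1 pred=N actual=T -> ctr[1]=2
Ev 5: PC=1 idx=1 pred=T actual=T -> ctr[1]=3
Ev 6: PC=0 idx=0 pred=T actual=T -> ctr[0]=3
Ev 7: PC=0 idx=0 pred=T actual=N -> ctr[0]=2

Answer: T T T N T T T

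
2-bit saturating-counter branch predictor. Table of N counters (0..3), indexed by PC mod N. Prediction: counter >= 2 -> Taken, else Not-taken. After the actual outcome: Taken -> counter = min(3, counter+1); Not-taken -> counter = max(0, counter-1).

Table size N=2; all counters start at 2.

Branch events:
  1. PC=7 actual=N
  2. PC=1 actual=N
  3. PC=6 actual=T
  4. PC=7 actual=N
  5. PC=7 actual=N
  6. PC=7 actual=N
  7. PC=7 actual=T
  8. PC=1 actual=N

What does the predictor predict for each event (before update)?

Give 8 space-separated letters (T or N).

Ev 1: PC=7 idx=1 pred=T actual=N -> ctr[1]=1
Ev 2: PC=1 idx=1 pred=N actual=N -> ctr[1]=0
Ev 3: PC=6 idx=0 pred=T actual=T -> ctr[0]=3
Ev 4: PC=7 idx=1 pred=N actual=N -> ctr[1]=0
Ev 5: PC=7 idx=1 pred=N actual=N -> ctr[1]=0
Ev 6: PC=7 idx=1 pred=N actual=N -> ctr[1]=0
Ev 7: PC=7 idx=1 pred=N actual=T -> ctr[1]=1
Ev 8: PC=1 idx=1 pred=N actual=N -> ctr[1]=0

Answer: T N T N N N N N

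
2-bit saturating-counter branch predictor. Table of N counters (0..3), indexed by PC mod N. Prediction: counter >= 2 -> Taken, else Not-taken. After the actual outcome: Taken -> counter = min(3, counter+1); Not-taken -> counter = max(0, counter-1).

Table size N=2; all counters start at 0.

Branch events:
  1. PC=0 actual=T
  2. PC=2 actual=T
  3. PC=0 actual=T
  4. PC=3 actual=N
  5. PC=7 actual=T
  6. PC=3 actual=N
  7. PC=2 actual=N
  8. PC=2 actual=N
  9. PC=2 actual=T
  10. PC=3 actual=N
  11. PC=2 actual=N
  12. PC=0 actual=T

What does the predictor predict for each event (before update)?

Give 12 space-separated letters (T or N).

Ev 1: PC=0 idx=0 pred=N actual=T -> ctr[0]=1
Ev 2: PC=2 idx=0 pred=N actual=T -> ctr[0]=2
Ev 3: PC=0 idx=0 pred=T actual=T -> ctr[0]=3
Ev 4: PC=3 idx=1 pred=N actual=N -> ctr[1]=0
Ev 5: PC=7 idx=1 pred=N actual=T -> ctr[1]=1
Ev 6: PC=3 idx=1 pred=N actual=N -> ctr[1]=0
Ev 7: PC=2 idx=0 pred=T actual=N -> ctr[0]=2
Ev 8: PC=2 idx=0 pred=T actual=N -> ctr[0]=1
Ev 9: PC=2 idx=0 pred=N actual=T -> ctr[0]=2
Ev 10: PC=3 idx=1 pred=N actual=N -> ctr[1]=0
Ev 11: PC=2 idx=0 pred=T actual=N -> ctr[0]=1
Ev 12: PC=0 idx=0 pred=N actual=T -> ctr[0]=2

Answer: N N T N N N T T N N T N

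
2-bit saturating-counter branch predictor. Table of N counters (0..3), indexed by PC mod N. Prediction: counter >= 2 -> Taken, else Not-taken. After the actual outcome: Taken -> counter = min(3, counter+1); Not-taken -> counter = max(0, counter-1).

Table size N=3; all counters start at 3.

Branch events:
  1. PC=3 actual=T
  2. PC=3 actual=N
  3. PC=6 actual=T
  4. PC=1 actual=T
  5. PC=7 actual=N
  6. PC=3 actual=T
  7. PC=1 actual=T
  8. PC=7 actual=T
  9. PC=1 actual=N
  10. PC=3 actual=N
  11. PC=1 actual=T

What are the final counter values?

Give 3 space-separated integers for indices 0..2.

Ev 1: PC=3 idx=0 pred=T actual=T -> ctr[0]=3
Ev 2: PC=3 idx=0 pred=T actual=N -> ctr[0]=2
Ev 3: PC=6 idx=0 pred=T actual=T -> ctr[0]=3
Ev 4: PC=1 idx=1 pred=T actual=T -> ctr[1]=3
Ev 5: PC=7 idx=1 pred=T actual=N -> ctr[1]=2
Ev 6: PC=3 idx=0 pred=T actual=T -> ctr[0]=3
Ev 7: PC=1 idx=1 pred=T actual=T -> ctr[1]=3
Ev 8: PC=7 idx=1 pred=T actual=T -> ctr[1]=3
Ev 9: PC=1 idx=1 pred=T actual=N -> ctr[1]=2
Ev 10: PC=3 idx=0 pred=T actual=N -> ctr[0]=2
Ev 11: PC=1 idx=1 pred=T actual=T -> ctr[1]=3

Answer: 2 3 3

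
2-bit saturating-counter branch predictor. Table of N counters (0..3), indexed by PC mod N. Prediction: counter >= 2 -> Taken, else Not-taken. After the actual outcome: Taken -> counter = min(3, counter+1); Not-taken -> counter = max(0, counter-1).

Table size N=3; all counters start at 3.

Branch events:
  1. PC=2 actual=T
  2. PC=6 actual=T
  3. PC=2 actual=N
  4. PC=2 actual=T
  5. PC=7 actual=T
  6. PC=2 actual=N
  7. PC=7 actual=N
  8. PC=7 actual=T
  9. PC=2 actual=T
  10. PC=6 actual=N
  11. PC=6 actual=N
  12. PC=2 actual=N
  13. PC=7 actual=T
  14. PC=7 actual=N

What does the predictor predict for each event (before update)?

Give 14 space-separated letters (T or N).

Answer: T T T T T T T T T T T T T T

Derivation:
Ev 1: PC=2 idx=2 pred=T actual=T -> ctr[2]=3
Ev 2: PC=6 idx=0 pred=T actual=T -> ctr[0]=3
Ev 3: PC=2 idx=2 pred=T actual=N -> ctr[2]=2
Ev 4: PC=2 idx=2 pred=T actual=T -> ctr[2]=3
Ev 5: PC=7 idx=1 pred=T actual=T -> ctr[1]=3
Ev 6: PC=2 idx=2 pred=T actual=N -> ctr[2]=2
Ev 7: PC=7 idx=1 pred=T actual=N -> ctr[1]=2
Ev 8: PC=7 idx=1 pred=T actual=T -> ctr[1]=3
Ev 9: PC=2 idx=2 pred=T actual=T -> ctr[2]=3
Ev 10: PC=6 idx=0 pred=T actual=N -> ctr[0]=2
Ev 11: PC=6 idx=0 pred=T actual=N -> ctr[0]=1
Ev 12: PC=2 idx=2 pred=T actual=N -> ctr[2]=2
Ev 13: PC=7 idx=1 pred=T actual=T -> ctr[1]=3
Ev 14: PC=7 idx=1 pred=T actual=N -> ctr[1]=2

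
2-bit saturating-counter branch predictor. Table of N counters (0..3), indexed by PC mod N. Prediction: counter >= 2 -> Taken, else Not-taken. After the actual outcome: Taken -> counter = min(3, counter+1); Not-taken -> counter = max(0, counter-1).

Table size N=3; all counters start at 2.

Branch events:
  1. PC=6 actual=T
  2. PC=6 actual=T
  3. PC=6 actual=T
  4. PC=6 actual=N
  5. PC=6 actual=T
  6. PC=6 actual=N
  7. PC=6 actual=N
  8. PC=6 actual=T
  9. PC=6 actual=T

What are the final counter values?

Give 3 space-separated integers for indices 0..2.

Answer: 3 2 2

Derivation:
Ev 1: PC=6 idx=0 pred=T actual=T -> ctr[0]=3
Ev 2: PC=6 idx=0 pred=T actual=T -> ctr[0]=3
Ev 3: PC=6 idx=0 pred=T actual=T -> ctr[0]=3
Ev 4: PC=6 idx=0 pred=T actual=N -> ctr[0]=2
Ev 5: PC=6 idx=0 pred=T actual=T -> ctr[0]=3
Ev 6: PC=6 idx=0 pred=T actual=N -> ctr[0]=2
Ev 7: PC=6 idx=0 pred=T actual=N -> ctr[0]=1
Ev 8: PC=6 idx=0 pred=N actual=T -> ctr[0]=2
Ev 9: PC=6 idx=0 pred=T actual=T -> ctr[0]=3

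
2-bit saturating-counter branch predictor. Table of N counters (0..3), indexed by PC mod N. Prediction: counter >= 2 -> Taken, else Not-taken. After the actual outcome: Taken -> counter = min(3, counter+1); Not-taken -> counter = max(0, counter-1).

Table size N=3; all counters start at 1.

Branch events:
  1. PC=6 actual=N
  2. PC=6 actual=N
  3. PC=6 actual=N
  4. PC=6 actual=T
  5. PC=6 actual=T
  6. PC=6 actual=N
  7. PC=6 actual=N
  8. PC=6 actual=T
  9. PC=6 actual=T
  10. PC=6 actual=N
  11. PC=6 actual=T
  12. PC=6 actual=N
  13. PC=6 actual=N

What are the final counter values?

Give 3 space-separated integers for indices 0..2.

Ev 1: PC=6 idx=0 pred=N actual=N -> ctr[0]=0
Ev 2: PC=6 idx=0 pred=N actual=N -> ctr[0]=0
Ev 3: PC=6 idx=0 pred=N actual=N -> ctr[0]=0
Ev 4: PC=6 idx=0 pred=N actual=T -> ctr[0]=1
Ev 5: PC=6 idx=0 pred=N actual=T -> ctr[0]=2
Ev 6: PC=6 idx=0 pred=T actual=N -> ctr[0]=1
Ev 7: PC=6 idx=0 pred=N actual=N -> ctr[0]=0
Ev 8: PC=6 idx=0 pred=N actual=T -> ctr[0]=1
Ev 9: PC=6 idx=0 pred=N actual=T -> ctr[0]=2
Ev 10: PC=6 idx=0 pred=T actual=N -> ctr[0]=1
Ev 11: PC=6 idx=0 pred=N actual=T -> ctr[0]=2
Ev 12: PC=6 idx=0 pred=T actual=N -> ctr[0]=1
Ev 13: PC=6 idx=0 pred=N actual=N -> ctr[0]=0

Answer: 0 1 1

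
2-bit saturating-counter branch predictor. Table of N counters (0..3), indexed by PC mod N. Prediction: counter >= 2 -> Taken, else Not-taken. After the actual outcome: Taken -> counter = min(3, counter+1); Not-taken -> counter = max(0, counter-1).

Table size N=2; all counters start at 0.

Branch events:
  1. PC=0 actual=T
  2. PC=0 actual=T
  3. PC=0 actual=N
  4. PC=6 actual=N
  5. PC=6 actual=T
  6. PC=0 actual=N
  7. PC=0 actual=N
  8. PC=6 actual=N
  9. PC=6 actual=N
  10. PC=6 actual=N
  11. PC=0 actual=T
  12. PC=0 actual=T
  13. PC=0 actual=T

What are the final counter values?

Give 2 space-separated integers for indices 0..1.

Answer: 3 0

Derivation:
Ev 1: PC=0 idx=0 pred=N actual=T -> ctr[0]=1
Ev 2: PC=0 idx=0 pred=N actual=T -> ctr[0]=2
Ev 3: PC=0 idx=0 pred=T actual=N -> ctr[0]=1
Ev 4: PC=6 idx=0 pred=N actual=N -> ctr[0]=0
Ev 5: PC=6 idx=0 pred=N actual=T -> ctr[0]=1
Ev 6: PC=0 idx=0 pred=N actual=N -> ctr[0]=0
Ev 7: PC=0 idx=0 pred=N actual=N -> ctr[0]=0
Ev 8: PC=6 idx=0 pred=N actual=N -> ctr[0]=0
Ev 9: PC=6 idx=0 pred=N actual=N -> ctr[0]=0
Ev 10: PC=6 idx=0 pred=N actual=N -> ctr[0]=0
Ev 11: PC=0 idx=0 pred=N actual=T -> ctr[0]=1
Ev 12: PC=0 idx=0 pred=N actual=T -> ctr[0]=2
Ev 13: PC=0 idx=0 pred=T actual=T -> ctr[0]=3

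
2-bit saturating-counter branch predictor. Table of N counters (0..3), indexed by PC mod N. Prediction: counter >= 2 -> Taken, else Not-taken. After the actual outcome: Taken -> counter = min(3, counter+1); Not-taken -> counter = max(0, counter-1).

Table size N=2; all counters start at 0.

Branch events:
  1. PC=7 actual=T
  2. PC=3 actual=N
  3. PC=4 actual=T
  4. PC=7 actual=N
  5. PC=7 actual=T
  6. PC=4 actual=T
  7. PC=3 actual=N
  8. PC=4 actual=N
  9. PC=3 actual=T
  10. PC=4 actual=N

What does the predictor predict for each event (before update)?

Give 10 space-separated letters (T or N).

Answer: N N N N N N N T N N

Derivation:
Ev 1: PC=7 idx=1 pred=N actual=T -> ctr[1]=1
Ev 2: PC=3 idx=1 pred=N actual=N -> ctr[1]=0
Ev 3: PC=4 idx=0 pred=N actual=T -> ctr[0]=1
Ev 4: PC=7 idx=1 pred=N actual=N -> ctr[1]=0
Ev 5: PC=7 idx=1 pred=N actual=T -> ctr[1]=1
Ev 6: PC=4 idx=0 pred=N actual=T -> ctr[0]=2
Ev 7: PC=3 idx=1 pred=N actual=N -> ctr[1]=0
Ev 8: PC=4 idx=0 pred=T actual=N -> ctr[0]=1
Ev 9: PC=3 idx=1 pred=N actual=T -> ctr[1]=1
Ev 10: PC=4 idx=0 pred=N actual=N -> ctr[0]=0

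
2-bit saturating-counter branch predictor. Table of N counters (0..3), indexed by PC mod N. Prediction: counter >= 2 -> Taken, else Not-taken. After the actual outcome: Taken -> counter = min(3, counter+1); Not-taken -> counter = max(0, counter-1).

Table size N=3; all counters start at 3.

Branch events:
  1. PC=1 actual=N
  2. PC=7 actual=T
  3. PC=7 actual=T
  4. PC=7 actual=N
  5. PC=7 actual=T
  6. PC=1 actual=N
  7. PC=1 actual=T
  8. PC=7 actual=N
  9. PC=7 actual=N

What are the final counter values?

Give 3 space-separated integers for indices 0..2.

Answer: 3 1 3

Derivation:
Ev 1: PC=1 idx=1 pred=T actual=N -> ctr[1]=2
Ev 2: PC=7 idx=1 pred=T actual=T -> ctr[1]=3
Ev 3: PC=7 idx=1 pred=T actual=T -> ctr[1]=3
Ev 4: PC=7 idx=1 pred=T actual=N -> ctr[1]=2
Ev 5: PC=7 idx=1 pred=T actual=T -> ctr[1]=3
Ev 6: PC=1 idx=1 pred=T actual=N -> ctr[1]=2
Ev 7: PC=1 idx=1 pred=T actual=T -> ctr[1]=3
Ev 8: PC=7 idx=1 pred=T actual=N -> ctr[1]=2
Ev 9: PC=7 idx=1 pred=T actual=N -> ctr[1]=1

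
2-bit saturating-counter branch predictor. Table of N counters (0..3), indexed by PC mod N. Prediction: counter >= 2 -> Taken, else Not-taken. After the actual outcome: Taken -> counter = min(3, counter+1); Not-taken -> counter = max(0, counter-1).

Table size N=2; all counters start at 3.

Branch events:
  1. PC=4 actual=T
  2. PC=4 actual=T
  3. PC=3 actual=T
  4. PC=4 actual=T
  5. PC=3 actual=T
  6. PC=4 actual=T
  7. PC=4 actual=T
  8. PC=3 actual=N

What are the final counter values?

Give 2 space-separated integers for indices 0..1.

Answer: 3 2

Derivation:
Ev 1: PC=4 idx=0 pred=T actual=T -> ctr[0]=3
Ev 2: PC=4 idx=0 pred=T actual=T -> ctr[0]=3
Ev 3: PC=3 idx=1 pred=T actual=T -> ctr[1]=3
Ev 4: PC=4 idx=0 pred=T actual=T -> ctr[0]=3
Ev 5: PC=3 idx=1 pred=T actual=T -> ctr[1]=3
Ev 6: PC=4 idx=0 pred=T actual=T -> ctr[0]=3
Ev 7: PC=4 idx=0 pred=T actual=T -> ctr[0]=3
Ev 8: PC=3 idx=1 pred=T actual=N -> ctr[1]=2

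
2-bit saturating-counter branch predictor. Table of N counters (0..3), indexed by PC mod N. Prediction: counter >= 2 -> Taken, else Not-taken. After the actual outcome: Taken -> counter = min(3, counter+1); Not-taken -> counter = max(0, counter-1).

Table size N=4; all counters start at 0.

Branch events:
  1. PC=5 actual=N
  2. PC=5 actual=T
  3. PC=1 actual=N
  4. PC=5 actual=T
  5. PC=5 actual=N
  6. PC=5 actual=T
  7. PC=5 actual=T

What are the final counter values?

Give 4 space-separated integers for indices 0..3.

Answer: 0 2 0 0

Derivation:
Ev 1: PC=5 idx=1 pred=N actual=N -> ctr[1]=0
Ev 2: PC=5 idx=1 pred=N actual=T -> ctr[1]=1
Ev 3: PC=1 idx=1 pred=N actual=N -> ctr[1]=0
Ev 4: PC=5 idx=1 pred=N actual=T -> ctr[1]=1
Ev 5: PC=5 idx=1 pred=N actual=N -> ctr[1]=0
Ev 6: PC=5 idx=1 pred=N actual=T -> ctr[1]=1
Ev 7: PC=5 idx=1 pred=N actual=T -> ctr[1]=2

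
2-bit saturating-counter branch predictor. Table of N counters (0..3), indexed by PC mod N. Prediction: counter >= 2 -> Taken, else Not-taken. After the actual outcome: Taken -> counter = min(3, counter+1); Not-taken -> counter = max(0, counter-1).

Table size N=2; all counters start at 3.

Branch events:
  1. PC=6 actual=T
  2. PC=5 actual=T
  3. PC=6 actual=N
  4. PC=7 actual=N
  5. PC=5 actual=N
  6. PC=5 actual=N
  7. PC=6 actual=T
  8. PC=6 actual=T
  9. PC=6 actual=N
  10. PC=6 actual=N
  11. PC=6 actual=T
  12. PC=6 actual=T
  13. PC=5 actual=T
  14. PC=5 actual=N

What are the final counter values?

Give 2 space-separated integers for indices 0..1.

Ev 1: PC=6 idx=0 pred=T actual=T -> ctr[0]=3
Ev 2: PC=5 idx=1 pred=T actual=T -> ctr[1]=3
Ev 3: PC=6 idx=0 pred=T actual=N -> ctr[0]=2
Ev 4: PC=7 idx=1 pred=T actual=N -> ctr[1]=2
Ev 5: PC=5 idx=1 pred=T actual=N -> ctr[1]=1
Ev 6: PC=5 idx=1 pred=N actual=N -> ctr[1]=0
Ev 7: PC=6 idx=0 pred=T actual=T -> ctr[0]=3
Ev 8: PC=6 idx=0 pred=T actual=T -> ctr[0]=3
Ev 9: PC=6 idx=0 pred=T actual=N -> ctr[0]=2
Ev 10: PC=6 idx=0 pred=T actual=N -> ctr[0]=1
Ev 11: PC=6 idx=0 pred=N actual=T -> ctr[0]=2
Ev 12: PC=6 idx=0 pred=T actual=T -> ctr[0]=3
Ev 13: PC=5 idx=1 pred=N actual=T -> ctr[1]=1
Ev 14: PC=5 idx=1 pred=N actual=N -> ctr[1]=0

Answer: 3 0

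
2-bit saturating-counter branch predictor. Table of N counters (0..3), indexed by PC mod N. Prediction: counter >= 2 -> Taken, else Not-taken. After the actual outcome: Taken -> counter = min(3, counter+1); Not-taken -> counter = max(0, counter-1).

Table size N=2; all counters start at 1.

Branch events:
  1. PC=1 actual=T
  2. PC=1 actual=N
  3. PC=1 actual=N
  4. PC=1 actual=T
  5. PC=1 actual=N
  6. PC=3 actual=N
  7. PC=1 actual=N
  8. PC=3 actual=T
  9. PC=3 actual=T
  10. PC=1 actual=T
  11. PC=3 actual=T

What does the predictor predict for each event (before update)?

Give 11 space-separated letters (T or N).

Ev 1: PC=1 idx=1 pred=N actual=T -> ctr[1]=2
Ev 2: PC=1 idx=1 pred=T actual=N -> ctr[1]=1
Ev 3: PC=1 idx=1 pred=N actual=N -> ctr[1]=0
Ev 4: PC=1 idx=1 pred=N actual=T -> ctr[1]=1
Ev 5: PC=1 idx=1 pred=N actual=N -> ctr[1]=0
Ev 6: PC=3 idx=1 pred=N actual=N -> ctr[1]=0
Ev 7: PC=1 idx=1 pred=N actual=N -> ctr[1]=0
Ev 8: PC=3 idx=1 pred=N actual=T -> ctr[1]=1
Ev 9: PC=3 idx=1 pred=N actual=T -> ctr[1]=2
Ev 10: PC=1 idx=1 pred=T actual=T -> ctr[1]=3
Ev 11: PC=3 idx=1 pred=T actual=T -> ctr[1]=3

Answer: N T N N N N N N N T T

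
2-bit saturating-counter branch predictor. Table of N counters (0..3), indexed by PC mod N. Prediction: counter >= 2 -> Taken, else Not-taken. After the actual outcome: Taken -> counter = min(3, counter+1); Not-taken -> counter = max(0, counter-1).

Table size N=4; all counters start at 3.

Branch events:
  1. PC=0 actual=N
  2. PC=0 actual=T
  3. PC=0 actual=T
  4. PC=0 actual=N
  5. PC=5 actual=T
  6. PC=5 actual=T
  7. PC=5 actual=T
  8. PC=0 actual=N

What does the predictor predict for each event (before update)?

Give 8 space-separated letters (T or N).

Answer: T T T T T T T T

Derivation:
Ev 1: PC=0 idx=0 pred=T actual=N -> ctr[0]=2
Ev 2: PC=0 idx=0 pred=T actual=T -> ctr[0]=3
Ev 3: PC=0 idx=0 pred=T actual=T -> ctr[0]=3
Ev 4: PC=0 idx=0 pred=T actual=N -> ctr[0]=2
Ev 5: PC=5 idx=1 pred=T actual=T -> ctr[1]=3
Ev 6: PC=5 idx=1 pred=T actual=T -> ctr[1]=3
Ev 7: PC=5 idx=1 pred=T actual=T -> ctr[1]=3
Ev 8: PC=0 idx=0 pred=T actual=N -> ctr[0]=1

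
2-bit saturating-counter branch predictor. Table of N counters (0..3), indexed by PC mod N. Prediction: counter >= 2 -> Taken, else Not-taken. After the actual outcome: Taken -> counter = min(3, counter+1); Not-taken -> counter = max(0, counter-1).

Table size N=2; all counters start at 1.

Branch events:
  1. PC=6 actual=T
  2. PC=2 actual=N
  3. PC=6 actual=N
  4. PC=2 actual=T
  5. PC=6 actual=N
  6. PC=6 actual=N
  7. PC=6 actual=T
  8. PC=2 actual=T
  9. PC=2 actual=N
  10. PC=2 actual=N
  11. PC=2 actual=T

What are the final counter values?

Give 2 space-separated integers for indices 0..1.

Ev 1: PC=6 idx=0 pred=N actual=T -> ctr[0]=2
Ev 2: PC=2 idx=0 pred=T actual=N -> ctr[0]=1
Ev 3: PC=6 idx=0 pred=N actual=N -> ctr[0]=0
Ev 4: PC=2 idx=0 pred=N actual=T -> ctr[0]=1
Ev 5: PC=6 idx=0 pred=N actual=N -> ctr[0]=0
Ev 6: PC=6 idx=0 pred=N actual=N -> ctr[0]=0
Ev 7: PC=6 idx=0 pred=N actual=T -> ctr[0]=1
Ev 8: PC=2 idx=0 pred=N actual=T -> ctr[0]=2
Ev 9: PC=2 idx=0 pred=T actual=N -> ctr[0]=1
Ev 10: PC=2 idx=0 pred=N actual=N -> ctr[0]=0
Ev 11: PC=2 idx=0 pred=N actual=T -> ctr[0]=1

Answer: 1 1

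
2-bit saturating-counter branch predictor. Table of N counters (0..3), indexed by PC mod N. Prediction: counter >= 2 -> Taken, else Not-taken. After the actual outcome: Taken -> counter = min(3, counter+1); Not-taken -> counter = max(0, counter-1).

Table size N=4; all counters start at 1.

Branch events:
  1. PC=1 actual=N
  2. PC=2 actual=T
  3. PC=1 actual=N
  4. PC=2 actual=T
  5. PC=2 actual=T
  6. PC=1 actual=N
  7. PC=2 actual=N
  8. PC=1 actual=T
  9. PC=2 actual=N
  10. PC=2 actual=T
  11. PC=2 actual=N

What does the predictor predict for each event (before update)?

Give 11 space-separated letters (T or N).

Answer: N N N T T N T N T N T

Derivation:
Ev 1: PC=1 idx=1 pred=N actual=N -> ctr[1]=0
Ev 2: PC=2 idx=2 pred=N actual=T -> ctr[2]=2
Ev 3: PC=1 idx=1 pred=N actual=N -> ctr[1]=0
Ev 4: PC=2 idx=2 pred=T actual=T -> ctr[2]=3
Ev 5: PC=2 idx=2 pred=T actual=T -> ctr[2]=3
Ev 6: PC=1 idx=1 pred=N actual=N -> ctr[1]=0
Ev 7: PC=2 idx=2 pred=T actual=N -> ctr[2]=2
Ev 8: PC=1 idx=1 pred=N actual=T -> ctr[1]=1
Ev 9: PC=2 idx=2 pred=T actual=N -> ctr[2]=1
Ev 10: PC=2 idx=2 pred=N actual=T -> ctr[2]=2
Ev 11: PC=2 idx=2 pred=T actual=N -> ctr[2]=1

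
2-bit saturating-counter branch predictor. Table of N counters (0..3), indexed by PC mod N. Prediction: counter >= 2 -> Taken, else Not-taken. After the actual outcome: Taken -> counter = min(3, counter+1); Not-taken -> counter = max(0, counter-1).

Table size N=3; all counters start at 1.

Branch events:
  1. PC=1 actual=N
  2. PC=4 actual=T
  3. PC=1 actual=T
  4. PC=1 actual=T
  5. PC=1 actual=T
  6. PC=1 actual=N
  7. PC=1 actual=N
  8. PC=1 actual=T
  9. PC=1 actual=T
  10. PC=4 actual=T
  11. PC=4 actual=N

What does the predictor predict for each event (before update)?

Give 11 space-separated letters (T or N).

Answer: N N N T T T T N T T T

Derivation:
Ev 1: PC=1 idx=1 pred=N actual=N -> ctr[1]=0
Ev 2: PC=4 idx=1 pred=N actual=T -> ctr[1]=1
Ev 3: PC=1 idx=1 pred=N actual=T -> ctr[1]=2
Ev 4: PC=1 idx=1 pred=T actual=T -> ctr[1]=3
Ev 5: PC=1 idx=1 pred=T actual=T -> ctr[1]=3
Ev 6: PC=1 idx=1 pred=T actual=N -> ctr[1]=2
Ev 7: PC=1 idx=1 pred=T actual=N -> ctr[1]=1
Ev 8: PC=1 idx=1 pred=N actual=T -> ctr[1]=2
Ev 9: PC=1 idx=1 pred=T actual=T -> ctr[1]=3
Ev 10: PC=4 idx=1 pred=T actual=T -> ctr[1]=3
Ev 11: PC=4 idx=1 pred=T actual=N -> ctr[1]=2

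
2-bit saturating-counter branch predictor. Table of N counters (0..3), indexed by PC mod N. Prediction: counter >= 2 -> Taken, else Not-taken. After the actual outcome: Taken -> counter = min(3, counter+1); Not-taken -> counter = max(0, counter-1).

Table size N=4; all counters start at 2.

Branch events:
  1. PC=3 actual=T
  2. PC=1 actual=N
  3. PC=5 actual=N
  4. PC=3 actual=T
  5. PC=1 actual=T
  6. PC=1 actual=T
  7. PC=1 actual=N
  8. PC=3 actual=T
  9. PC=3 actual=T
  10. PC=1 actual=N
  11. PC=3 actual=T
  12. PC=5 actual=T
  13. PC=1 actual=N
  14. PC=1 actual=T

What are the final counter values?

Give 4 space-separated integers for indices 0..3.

Ev 1: PC=3 idx=3 pred=T actual=T -> ctr[3]=3
Ev 2: PC=1 idx=1 pred=T actual=N -> ctr[1]=1
Ev 3: PC=5 idx=1 pred=N actual=N -> ctr[1]=0
Ev 4: PC=3 idx=3 pred=T actual=T -> ctr[3]=3
Ev 5: PC=1 idx=1 pred=N actual=T -> ctr[1]=1
Ev 6: PC=1 idx=1 pred=N actual=T -> ctr[1]=2
Ev 7: PC=1 idx=1 pred=T actual=N -> ctr[1]=1
Ev 8: PC=3 idx=3 pred=T actual=T -> ctr[3]=3
Ev 9: PC=3 idx=3 pred=T actual=T -> ctr[3]=3
Ev 10: PC=1 idx=1 pred=N actual=N -> ctr[1]=0
Ev 11: PC=3 idx=3 pred=T actual=T -> ctr[3]=3
Ev 12: PC=5 idx=1 pred=N actual=T -> ctr[1]=1
Ev 13: PC=1 idx=1 pred=N actual=N -> ctr[1]=0
Ev 14: PC=1 idx=1 pred=N actual=T -> ctr[1]=1

Answer: 2 1 2 3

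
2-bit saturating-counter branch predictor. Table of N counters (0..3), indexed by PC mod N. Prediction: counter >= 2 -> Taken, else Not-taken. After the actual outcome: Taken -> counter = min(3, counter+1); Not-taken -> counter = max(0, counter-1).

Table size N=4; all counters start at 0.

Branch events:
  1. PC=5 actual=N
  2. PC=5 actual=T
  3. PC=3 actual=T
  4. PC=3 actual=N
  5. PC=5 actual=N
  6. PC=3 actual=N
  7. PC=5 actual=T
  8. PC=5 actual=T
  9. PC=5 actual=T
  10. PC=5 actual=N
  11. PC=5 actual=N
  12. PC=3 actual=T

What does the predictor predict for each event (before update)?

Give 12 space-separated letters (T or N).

Answer: N N N N N N N N T T T N

Derivation:
Ev 1: PC=5 idx=1 pred=N actual=N -> ctr[1]=0
Ev 2: PC=5 idx=1 pred=N actual=T -> ctr[1]=1
Ev 3: PC=3 idx=3 pred=N actual=T -> ctr[3]=1
Ev 4: PC=3 idx=3 pred=N actual=N -> ctr[3]=0
Ev 5: PC=5 idx=1 pred=N actual=N -> ctr[1]=0
Ev 6: PC=3 idx=3 pred=N actual=N -> ctr[3]=0
Ev 7: PC=5 idx=1 pred=N actual=T -> ctr[1]=1
Ev 8: PC=5 idx=1 pred=N actual=T -> ctr[1]=2
Ev 9: PC=5 idx=1 pred=T actual=T -> ctr[1]=3
Ev 10: PC=5 idx=1 pred=T actual=N -> ctr[1]=2
Ev 11: PC=5 idx=1 pred=T actual=N -> ctr[1]=1
Ev 12: PC=3 idx=3 pred=N actual=T -> ctr[3]=1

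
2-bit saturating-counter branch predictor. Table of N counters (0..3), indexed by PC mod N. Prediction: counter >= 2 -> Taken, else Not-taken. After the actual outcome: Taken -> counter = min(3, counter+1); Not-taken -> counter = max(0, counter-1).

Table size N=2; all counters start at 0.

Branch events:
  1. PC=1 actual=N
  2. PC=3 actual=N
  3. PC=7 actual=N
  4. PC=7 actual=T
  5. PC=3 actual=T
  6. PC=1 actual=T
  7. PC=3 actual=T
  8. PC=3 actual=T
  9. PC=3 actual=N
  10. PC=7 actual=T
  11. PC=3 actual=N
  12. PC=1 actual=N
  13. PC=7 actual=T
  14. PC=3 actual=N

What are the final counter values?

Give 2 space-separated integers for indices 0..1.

Ev 1: PC=1 idx=1 pred=N actual=N -> ctr[1]=0
Ev 2: PC=3 idx=1 pred=N actual=N -> ctr[1]=0
Ev 3: PC=7 idx=1 pred=N actual=N -> ctr[1]=0
Ev 4: PC=7 idx=1 pred=N actual=T -> ctr[1]=1
Ev 5: PC=3 idx=1 pred=N actual=T -> ctr[1]=2
Ev 6: PC=1 idx=1 pred=T actual=T -> ctr[1]=3
Ev 7: PC=3 idx=1 pred=T actual=T -> ctr[1]=3
Ev 8: PC=3 idx=1 pred=T actual=T -> ctr[1]=3
Ev 9: PC=3 idx=1 pred=T actual=N -> ctr[1]=2
Ev 10: PC=7 idx=1 pred=T actual=T -> ctr[1]=3
Ev 11: PC=3 idx=1 pred=T actual=N -> ctr[1]=2
Ev 12: PC=1 idx=1 pred=T actual=N -> ctr[1]=1
Ev 13: PC=7 idx=1 pred=N actual=T -> ctr[1]=2
Ev 14: PC=3 idx=1 pred=T actual=N -> ctr[1]=1

Answer: 0 1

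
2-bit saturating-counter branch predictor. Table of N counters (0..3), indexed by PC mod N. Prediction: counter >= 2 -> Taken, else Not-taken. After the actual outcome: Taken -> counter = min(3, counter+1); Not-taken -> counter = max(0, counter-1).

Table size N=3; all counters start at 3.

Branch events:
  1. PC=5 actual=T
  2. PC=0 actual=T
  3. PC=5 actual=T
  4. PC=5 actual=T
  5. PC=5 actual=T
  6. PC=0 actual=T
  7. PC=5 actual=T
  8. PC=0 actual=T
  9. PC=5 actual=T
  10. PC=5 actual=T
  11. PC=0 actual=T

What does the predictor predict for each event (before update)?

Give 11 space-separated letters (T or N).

Ev 1: PC=5 idx=2 pred=T actual=T -> ctr[2]=3
Ev 2: PC=0 idx=0 pred=T actual=T -> ctr[0]=3
Ev 3: PC=5 idx=2 pred=T actual=T -> ctr[2]=3
Ev 4: PC=5 idx=2 pred=T actual=T -> ctr[2]=3
Ev 5: PC=5 idx=2 pred=T actual=T -> ctr[2]=3
Ev 6: PC=0 idx=0 pred=T actual=T -> ctr[0]=3
Ev 7: PC=5 idx=2 pred=T actual=T -> ctr[2]=3
Ev 8: PC=0 idx=0 pred=T actual=T -> ctr[0]=3
Ev 9: PC=5 idx=2 pred=T actual=T -> ctr[2]=3
Ev 10: PC=5 idx=2 pred=T actual=T -> ctr[2]=3
Ev 11: PC=0 idx=0 pred=T actual=T -> ctr[0]=3

Answer: T T T T T T T T T T T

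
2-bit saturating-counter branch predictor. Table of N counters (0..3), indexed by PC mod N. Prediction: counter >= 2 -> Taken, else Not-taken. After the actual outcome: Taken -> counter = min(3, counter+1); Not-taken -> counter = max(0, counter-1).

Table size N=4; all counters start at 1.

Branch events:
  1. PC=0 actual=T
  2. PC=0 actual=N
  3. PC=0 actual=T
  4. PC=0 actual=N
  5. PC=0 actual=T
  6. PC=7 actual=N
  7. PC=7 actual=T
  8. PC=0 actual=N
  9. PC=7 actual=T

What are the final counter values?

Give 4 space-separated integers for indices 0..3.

Ev 1: PC=0 idx=0 pred=N actual=T -> ctr[0]=2
Ev 2: PC=0 idx=0 pred=T actual=N -> ctr[0]=1
Ev 3: PC=0 idx=0 pred=N actual=T -> ctr[0]=2
Ev 4: PC=0 idx=0 pred=T actual=N -> ctr[0]=1
Ev 5: PC=0 idx=0 pred=N actual=T -> ctr[0]=2
Ev 6: PC=7 idx=3 pred=N actual=N -> ctr[3]=0
Ev 7: PC=7 idx=3 pred=N actual=T -> ctr[3]=1
Ev 8: PC=0 idx=0 pred=T actual=N -> ctr[0]=1
Ev 9: PC=7 idx=3 pred=N actual=T -> ctr[3]=2

Answer: 1 1 1 2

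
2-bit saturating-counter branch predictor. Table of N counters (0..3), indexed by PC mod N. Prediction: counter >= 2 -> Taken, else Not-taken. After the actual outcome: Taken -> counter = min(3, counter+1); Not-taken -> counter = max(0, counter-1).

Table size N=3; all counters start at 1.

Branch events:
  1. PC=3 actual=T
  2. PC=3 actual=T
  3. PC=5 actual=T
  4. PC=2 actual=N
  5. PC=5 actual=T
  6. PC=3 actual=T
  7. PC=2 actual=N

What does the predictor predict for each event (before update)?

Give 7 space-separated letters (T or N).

Answer: N T N T N T T

Derivation:
Ev 1: PC=3 idx=0 pred=N actual=T -> ctr[0]=2
Ev 2: PC=3 idx=0 pred=T actual=T -> ctr[0]=3
Ev 3: PC=5 idx=2 pred=N actual=T -> ctr[2]=2
Ev 4: PC=2 idx=2 pred=T actual=N -> ctr[2]=1
Ev 5: PC=5 idx=2 pred=N actual=T -> ctr[2]=2
Ev 6: PC=3 idx=0 pred=T actual=T -> ctr[0]=3
Ev 7: PC=2 idx=2 pred=T actual=N -> ctr[2]=1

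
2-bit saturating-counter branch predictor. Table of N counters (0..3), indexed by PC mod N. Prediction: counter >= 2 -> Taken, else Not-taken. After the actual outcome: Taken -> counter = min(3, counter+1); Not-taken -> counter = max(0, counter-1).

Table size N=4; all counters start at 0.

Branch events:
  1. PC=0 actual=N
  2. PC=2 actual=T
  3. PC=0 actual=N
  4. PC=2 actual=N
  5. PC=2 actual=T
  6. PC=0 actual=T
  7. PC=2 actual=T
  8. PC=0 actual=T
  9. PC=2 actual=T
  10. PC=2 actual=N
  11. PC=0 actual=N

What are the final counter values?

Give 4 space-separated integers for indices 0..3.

Answer: 1 0 2 0

Derivation:
Ev 1: PC=0 idx=0 pred=N actual=N -> ctr[0]=0
Ev 2: PC=2 idx=2 pred=N actual=T -> ctr[2]=1
Ev 3: PC=0 idx=0 pred=N actual=N -> ctr[0]=0
Ev 4: PC=2 idx=2 pred=N actual=N -> ctr[2]=0
Ev 5: PC=2 idx=2 pred=N actual=T -> ctr[2]=1
Ev 6: PC=0 idx=0 pred=N actual=T -> ctr[0]=1
Ev 7: PC=2 idx=2 pred=N actual=T -> ctr[2]=2
Ev 8: PC=0 idx=0 pred=N actual=T -> ctr[0]=2
Ev 9: PC=2 idx=2 pred=T actual=T -> ctr[2]=3
Ev 10: PC=2 idx=2 pred=T actual=N -> ctr[2]=2
Ev 11: PC=0 idx=0 pred=T actual=N -> ctr[0]=1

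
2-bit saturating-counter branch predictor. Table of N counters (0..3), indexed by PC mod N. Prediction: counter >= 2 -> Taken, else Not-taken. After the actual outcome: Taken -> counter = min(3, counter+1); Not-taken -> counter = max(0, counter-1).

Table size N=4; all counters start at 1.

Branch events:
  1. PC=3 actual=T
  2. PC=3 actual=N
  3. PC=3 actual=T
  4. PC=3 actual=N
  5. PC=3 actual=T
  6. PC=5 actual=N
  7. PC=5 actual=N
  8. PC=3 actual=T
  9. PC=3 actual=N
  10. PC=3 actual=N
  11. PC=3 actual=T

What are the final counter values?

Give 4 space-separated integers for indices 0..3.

Ev 1: PC=3 idx=3 pred=N actual=T -> ctr[3]=2
Ev 2: PC=3 idx=3 pred=T actual=N -> ctr[3]=1
Ev 3: PC=3 idx=3 pred=N actual=T -> ctr[3]=2
Ev 4: PC=3 idx=3 pred=T actual=N -> ctr[3]=1
Ev 5: PC=3 idx=3 pred=N actual=T -> ctr[3]=2
Ev 6: PC=5 idx=1 pred=N actual=N -> ctr[1]=0
Ev 7: PC=5 idx=1 pred=N actual=N -> ctr[1]=0
Ev 8: PC=3 idx=3 pred=T actual=T -> ctr[3]=3
Ev 9: PC=3 idx=3 pred=T actual=N -> ctr[3]=2
Ev 10: PC=3 idx=3 pred=T actual=N -> ctr[3]=1
Ev 11: PC=3 idx=3 pred=N actual=T -> ctr[3]=2

Answer: 1 0 1 2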